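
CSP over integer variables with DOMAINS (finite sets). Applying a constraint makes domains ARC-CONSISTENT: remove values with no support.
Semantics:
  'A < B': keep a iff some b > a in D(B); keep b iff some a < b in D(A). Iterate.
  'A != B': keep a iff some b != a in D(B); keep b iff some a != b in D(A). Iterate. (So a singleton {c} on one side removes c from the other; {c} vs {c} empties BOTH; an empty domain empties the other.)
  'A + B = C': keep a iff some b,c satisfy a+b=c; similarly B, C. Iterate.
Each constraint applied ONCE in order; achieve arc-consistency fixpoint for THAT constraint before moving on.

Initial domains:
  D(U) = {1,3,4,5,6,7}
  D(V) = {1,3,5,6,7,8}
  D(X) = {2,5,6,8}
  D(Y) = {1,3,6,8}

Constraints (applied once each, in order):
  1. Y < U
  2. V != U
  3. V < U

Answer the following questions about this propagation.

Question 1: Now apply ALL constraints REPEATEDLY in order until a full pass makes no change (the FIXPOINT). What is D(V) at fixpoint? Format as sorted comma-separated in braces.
pass 0 (initial): D(V)={1,3,5,6,7,8}
pass 1: U {1,3,4,5,6,7}->{3,4,5,6,7}; V {1,3,5,6,7,8}->{1,3,5,6}; Y {1,3,6,8}->{1,3,6}
pass 2: no change
Fixpoint after 2 passes: D(V) = {1,3,5,6}

Answer: {1,3,5,6}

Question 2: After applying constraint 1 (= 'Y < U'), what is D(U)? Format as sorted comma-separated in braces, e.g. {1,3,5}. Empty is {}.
Constraint 1 (Y < U) on D(Y)={1,3,6,8} D(U)={1,3,4,5,6,7}: Y {1,3,6,8}->{1,3,6}; U {1,3,4,5,6,7}->{3,4,5,6,7}
So after constraint 1: D(U) = {3,4,5,6,7}

Answer: {3,4,5,6,7}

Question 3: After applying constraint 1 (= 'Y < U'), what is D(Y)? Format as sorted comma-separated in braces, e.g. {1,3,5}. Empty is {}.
Answer: {1,3,6}

Derivation:
Constraint 1 (Y < U) on D(Y)={1,3,6,8} D(U)={1,3,4,5,6,7}: Y {1,3,6,8}->{1,3,6}; U {1,3,4,5,6,7}->{3,4,5,6,7}
So after constraint 1: D(Y) = {1,3,6}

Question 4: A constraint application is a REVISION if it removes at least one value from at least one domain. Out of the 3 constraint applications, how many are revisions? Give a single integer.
Answer: 2

Derivation:
Constraint 1 (Y < U) on D(Y)={1,3,6,8} D(U)={1,3,4,5,6,7}: Y {1,3,6,8}->{1,3,6}; U {1,3,4,5,6,7}->{3,4,5,6,7} => REVISION
Constraint 2 (V != U) on D(V)={1,3,5,6,7,8} D(U)={3,4,5,6,7}: no change => not a revision
Constraint 3 (V < U) on D(V)={1,3,5,6,7,8} D(U)={3,4,5,6,7}: V {1,3,5,6,7,8}->{1,3,5,6} => REVISION
Total revisions = 2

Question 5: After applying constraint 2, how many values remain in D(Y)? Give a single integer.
Answer: 3

Derivation:
Constraint 1 (Y < U) on D(Y)={1,3,6,8} D(U)={1,3,4,5,6,7}: Y {1,3,6,8}->{1,3,6}; U {1,3,4,5,6,7}->{3,4,5,6,7}
Constraint 2 (V != U) on D(V)={1,3,5,6,7,8} D(U)={3,4,5,6,7}: no change
So after constraint 2: D(Y)={1,3,6}, size = 3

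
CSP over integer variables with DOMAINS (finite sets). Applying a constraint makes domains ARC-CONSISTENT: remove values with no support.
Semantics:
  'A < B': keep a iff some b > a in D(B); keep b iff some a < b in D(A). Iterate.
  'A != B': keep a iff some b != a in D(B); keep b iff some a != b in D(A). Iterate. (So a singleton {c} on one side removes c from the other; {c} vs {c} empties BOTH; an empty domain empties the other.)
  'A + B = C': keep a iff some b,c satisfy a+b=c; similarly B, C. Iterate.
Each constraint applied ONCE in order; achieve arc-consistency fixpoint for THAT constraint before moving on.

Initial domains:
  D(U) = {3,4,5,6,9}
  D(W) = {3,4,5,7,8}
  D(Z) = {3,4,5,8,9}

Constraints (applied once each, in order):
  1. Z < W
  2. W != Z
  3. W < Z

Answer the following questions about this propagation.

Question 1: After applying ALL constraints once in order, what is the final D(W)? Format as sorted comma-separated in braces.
Answer: {4}

Derivation:
Constraint 1 (Z < W) on D(Z)={3,4,5,8,9} D(W)={3,4,5,7,8}: Z {3,4,5,8,9}->{3,4,5}; W {3,4,5,7,8}->{4,5,7,8}
Constraint 2 (W != Z) on D(W)={4,5,7,8} D(Z)={3,4,5}: no change
Constraint 3 (W < Z) on D(W)={4,5,7,8} D(Z)={3,4,5}: W {4,5,7,8}->{4}; Z {3,4,5}->{5}
So after all 3 constraints: D(W) = {4}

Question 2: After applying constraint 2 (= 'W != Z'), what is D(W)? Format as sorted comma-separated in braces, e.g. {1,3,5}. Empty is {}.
Answer: {4,5,7,8}

Derivation:
Constraint 1 (Z < W) on D(Z)={3,4,5,8,9} D(W)={3,4,5,7,8}: Z {3,4,5,8,9}->{3,4,5}; W {3,4,5,7,8}->{4,5,7,8}
Constraint 2 (W != Z) on D(W)={4,5,7,8} D(Z)={3,4,5}: no change
So after constraint 2: D(W) = {4,5,7,8}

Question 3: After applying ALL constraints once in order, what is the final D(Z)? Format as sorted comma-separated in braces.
Answer: {5}

Derivation:
Constraint 1 (Z < W) on D(Z)={3,4,5,8,9} D(W)={3,4,5,7,8}: Z {3,4,5,8,9}->{3,4,5}; W {3,4,5,7,8}->{4,5,7,8}
Constraint 2 (W != Z) on D(W)={4,5,7,8} D(Z)={3,4,5}: no change
Constraint 3 (W < Z) on D(W)={4,5,7,8} D(Z)={3,4,5}: W {4,5,7,8}->{4}; Z {3,4,5}->{5}
So after all 3 constraints: D(Z) = {5}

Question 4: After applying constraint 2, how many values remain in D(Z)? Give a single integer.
Constraint 1 (Z < W) on D(Z)={3,4,5,8,9} D(W)={3,4,5,7,8}: Z {3,4,5,8,9}->{3,4,5}; W {3,4,5,7,8}->{4,5,7,8}
Constraint 2 (W != Z) on D(W)={4,5,7,8} D(Z)={3,4,5}: no change
So after constraint 2: D(Z)={3,4,5}, size = 3

Answer: 3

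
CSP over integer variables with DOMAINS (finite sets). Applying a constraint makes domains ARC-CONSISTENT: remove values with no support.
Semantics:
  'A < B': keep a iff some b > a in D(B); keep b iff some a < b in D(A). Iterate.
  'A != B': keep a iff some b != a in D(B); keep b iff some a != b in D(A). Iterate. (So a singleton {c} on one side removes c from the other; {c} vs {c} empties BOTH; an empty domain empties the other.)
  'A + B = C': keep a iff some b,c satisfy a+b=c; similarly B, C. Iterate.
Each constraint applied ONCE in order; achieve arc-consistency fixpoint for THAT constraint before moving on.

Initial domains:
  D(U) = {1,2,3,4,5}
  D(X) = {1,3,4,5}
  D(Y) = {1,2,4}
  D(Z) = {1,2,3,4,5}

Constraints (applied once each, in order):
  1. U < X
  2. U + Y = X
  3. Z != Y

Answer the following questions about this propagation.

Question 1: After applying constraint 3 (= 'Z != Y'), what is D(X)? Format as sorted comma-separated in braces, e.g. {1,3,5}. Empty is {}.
Constraint 1 (U < X) on D(U)={1,2,3,4,5} D(X)={1,3,4,5}: U {1,2,3,4,5}->{1,2,3,4}; X {1,3,4,5}->{3,4,5}
Constraint 2 (U + Y = X) on D(U)={1,2,3,4} D(Y)={1,2,4} D(X)={3,4,5}: no change
Constraint 3 (Z != Y) on D(Z)={1,2,3,4,5} D(Y)={1,2,4}: no change
So after constraint 3: D(X) = {3,4,5}

Answer: {3,4,5}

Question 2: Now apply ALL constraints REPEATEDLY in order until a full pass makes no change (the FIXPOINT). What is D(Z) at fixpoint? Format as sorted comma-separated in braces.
pass 0 (initial): D(Z)={1,2,3,4,5}
pass 1: U {1,2,3,4,5}->{1,2,3,4}; X {1,3,4,5}->{3,4,5}
pass 2: no change
Fixpoint after 2 passes: D(Z) = {1,2,3,4,5}

Answer: {1,2,3,4,5}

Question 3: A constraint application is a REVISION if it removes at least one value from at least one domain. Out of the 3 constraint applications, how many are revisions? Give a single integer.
Constraint 1 (U < X) on D(U)={1,2,3,4,5} D(X)={1,3,4,5}: U {1,2,3,4,5}->{1,2,3,4}; X {1,3,4,5}->{3,4,5} => REVISION
Constraint 2 (U + Y = X) on D(U)={1,2,3,4} D(Y)={1,2,4} D(X)={3,4,5}: no change => not a revision
Constraint 3 (Z != Y) on D(Z)={1,2,3,4,5} D(Y)={1,2,4}: no change => not a revision
Total revisions = 1

Answer: 1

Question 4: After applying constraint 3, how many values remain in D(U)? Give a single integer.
Constraint 1 (U < X) on D(U)={1,2,3,4,5} D(X)={1,3,4,5}: U {1,2,3,4,5}->{1,2,3,4}; X {1,3,4,5}->{3,4,5}
Constraint 2 (U + Y = X) on D(U)={1,2,3,4} D(Y)={1,2,4} D(X)={3,4,5}: no change
Constraint 3 (Z != Y) on D(Z)={1,2,3,4,5} D(Y)={1,2,4}: no change
So after constraint 3: D(U)={1,2,3,4}, size = 4

Answer: 4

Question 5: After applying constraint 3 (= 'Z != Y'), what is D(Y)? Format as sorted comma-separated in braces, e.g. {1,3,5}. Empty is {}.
Constraint 1 (U < X) on D(U)={1,2,3,4,5} D(X)={1,3,4,5}: U {1,2,3,4,5}->{1,2,3,4}; X {1,3,4,5}->{3,4,5}
Constraint 2 (U + Y = X) on D(U)={1,2,3,4} D(Y)={1,2,4} D(X)={3,4,5}: no change
Constraint 3 (Z != Y) on D(Z)={1,2,3,4,5} D(Y)={1,2,4}: no change
So after constraint 3: D(Y) = {1,2,4}

Answer: {1,2,4}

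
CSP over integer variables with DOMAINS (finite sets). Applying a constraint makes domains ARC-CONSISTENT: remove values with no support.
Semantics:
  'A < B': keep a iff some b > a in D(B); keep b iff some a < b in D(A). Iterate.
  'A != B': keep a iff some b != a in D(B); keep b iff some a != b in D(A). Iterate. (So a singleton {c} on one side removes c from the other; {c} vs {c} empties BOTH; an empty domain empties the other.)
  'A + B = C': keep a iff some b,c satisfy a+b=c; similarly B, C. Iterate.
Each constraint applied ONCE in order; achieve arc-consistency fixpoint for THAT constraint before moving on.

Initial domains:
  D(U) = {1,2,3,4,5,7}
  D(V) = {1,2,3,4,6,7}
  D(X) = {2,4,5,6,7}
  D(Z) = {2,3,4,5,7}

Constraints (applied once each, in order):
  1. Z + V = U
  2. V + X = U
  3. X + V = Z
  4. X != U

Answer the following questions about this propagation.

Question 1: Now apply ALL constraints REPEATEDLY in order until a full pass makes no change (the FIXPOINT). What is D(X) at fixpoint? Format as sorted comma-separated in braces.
Answer: {2,4}

Derivation:
pass 0 (initial): D(X)={2,4,5,6,7}
pass 1: U {1,2,3,4,5,7}->{3,4,5,7}; V {1,2,3,4,6,7}->{1,2,3}; X {2,4,5,6,7}->{2,4}; Z {2,3,4,5,7}->{3,4,5}
pass 2: U {3,4,5,7}->{4,5,7}
pass 3: no change
Fixpoint after 3 passes: D(X) = {2,4}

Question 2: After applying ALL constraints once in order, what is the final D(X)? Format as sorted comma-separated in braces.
Answer: {2,4}

Derivation:
Constraint 1 (Z + V = U) on D(Z)={2,3,4,5,7} D(V)={1,2,3,4,6,7} D(U)={1,2,3,4,5,7}: Z {2,3,4,5,7}->{2,3,4,5}; V {1,2,3,4,6,7}->{1,2,3,4}; U {1,2,3,4,5,7}->{3,4,5,7}
Constraint 2 (V + X = U) on D(V)={1,2,3,4} D(X)={2,4,5,6,7} D(U)={3,4,5,7}: V {1,2,3,4}->{1,2,3}; X {2,4,5,6,7}->{2,4,5,6}
Constraint 3 (X + V = Z) on D(X)={2,4,5,6} D(V)={1,2,3} D(Z)={2,3,4,5}: X {2,4,5,6}->{2,4}; Z {2,3,4,5}->{3,4,5}
Constraint 4 (X != U) on D(X)={2,4} D(U)={3,4,5,7}: no change
So after all 4 constraints: D(X) = {2,4}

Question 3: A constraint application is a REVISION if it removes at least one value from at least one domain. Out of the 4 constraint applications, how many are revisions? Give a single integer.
Constraint 1 (Z + V = U) on D(Z)={2,3,4,5,7} D(V)={1,2,3,4,6,7} D(U)={1,2,3,4,5,7}: Z {2,3,4,5,7}->{2,3,4,5}; V {1,2,3,4,6,7}->{1,2,3,4}; U {1,2,3,4,5,7}->{3,4,5,7} => REVISION
Constraint 2 (V + X = U) on D(V)={1,2,3,4} D(X)={2,4,5,6,7} D(U)={3,4,5,7}: V {1,2,3,4}->{1,2,3}; X {2,4,5,6,7}->{2,4,5,6} => REVISION
Constraint 3 (X + V = Z) on D(X)={2,4,5,6} D(V)={1,2,3} D(Z)={2,3,4,5}: X {2,4,5,6}->{2,4}; Z {2,3,4,5}->{3,4,5} => REVISION
Constraint 4 (X != U) on D(X)={2,4} D(U)={3,4,5,7}: no change => not a revision
Total revisions = 3

Answer: 3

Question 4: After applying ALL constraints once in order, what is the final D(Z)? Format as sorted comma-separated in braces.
Constraint 1 (Z + V = U) on D(Z)={2,3,4,5,7} D(V)={1,2,3,4,6,7} D(U)={1,2,3,4,5,7}: Z {2,3,4,5,7}->{2,3,4,5}; V {1,2,3,4,6,7}->{1,2,3,4}; U {1,2,3,4,5,7}->{3,4,5,7}
Constraint 2 (V + X = U) on D(V)={1,2,3,4} D(X)={2,4,5,6,7} D(U)={3,4,5,7}: V {1,2,3,4}->{1,2,3}; X {2,4,5,6,7}->{2,4,5,6}
Constraint 3 (X + V = Z) on D(X)={2,4,5,6} D(V)={1,2,3} D(Z)={2,3,4,5}: X {2,4,5,6}->{2,4}; Z {2,3,4,5}->{3,4,5}
Constraint 4 (X != U) on D(X)={2,4} D(U)={3,4,5,7}: no change
So after all 4 constraints: D(Z) = {3,4,5}

Answer: {3,4,5}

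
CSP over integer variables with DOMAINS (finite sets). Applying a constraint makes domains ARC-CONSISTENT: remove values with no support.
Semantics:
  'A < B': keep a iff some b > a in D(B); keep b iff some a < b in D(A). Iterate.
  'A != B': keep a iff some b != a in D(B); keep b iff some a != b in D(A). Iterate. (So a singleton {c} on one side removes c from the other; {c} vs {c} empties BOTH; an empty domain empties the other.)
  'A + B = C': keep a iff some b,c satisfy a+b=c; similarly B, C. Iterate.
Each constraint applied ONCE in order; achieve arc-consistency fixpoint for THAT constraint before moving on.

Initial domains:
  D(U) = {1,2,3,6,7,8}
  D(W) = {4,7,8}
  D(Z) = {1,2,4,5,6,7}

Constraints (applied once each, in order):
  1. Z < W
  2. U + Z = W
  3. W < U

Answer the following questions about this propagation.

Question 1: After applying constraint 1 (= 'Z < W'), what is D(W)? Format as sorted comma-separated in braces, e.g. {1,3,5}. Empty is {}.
Answer: {4,7,8}

Derivation:
Constraint 1 (Z < W) on D(Z)={1,2,4,5,6,7} D(W)={4,7,8}: no change
So after constraint 1: D(W) = {4,7,8}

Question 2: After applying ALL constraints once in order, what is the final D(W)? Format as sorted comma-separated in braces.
Constraint 1 (Z < W) on D(Z)={1,2,4,5,6,7} D(W)={4,7,8}: no change
Constraint 2 (U + Z = W) on D(U)={1,2,3,6,7,8} D(Z)={1,2,4,5,6,7} D(W)={4,7,8}: U {1,2,3,6,7,8}->{1,2,3,6,7}
Constraint 3 (W < U) on D(W)={4,7,8} D(U)={1,2,3,6,7}: W {4,7,8}->{4}; U {1,2,3,6,7}->{6,7}
So after all 3 constraints: D(W) = {4}

Answer: {4}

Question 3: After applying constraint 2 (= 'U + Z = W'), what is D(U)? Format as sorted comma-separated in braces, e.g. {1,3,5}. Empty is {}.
Constraint 1 (Z < W) on D(Z)={1,2,4,5,6,7} D(W)={4,7,8}: no change
Constraint 2 (U + Z = W) on D(U)={1,2,3,6,7,8} D(Z)={1,2,4,5,6,7} D(W)={4,7,8}: U {1,2,3,6,7,8}->{1,2,3,6,7}
So after constraint 2: D(U) = {1,2,3,6,7}

Answer: {1,2,3,6,7}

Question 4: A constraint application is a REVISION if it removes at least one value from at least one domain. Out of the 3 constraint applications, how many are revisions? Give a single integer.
Answer: 2

Derivation:
Constraint 1 (Z < W) on D(Z)={1,2,4,5,6,7} D(W)={4,7,8}: no change => not a revision
Constraint 2 (U + Z = W) on D(U)={1,2,3,6,7,8} D(Z)={1,2,4,5,6,7} D(W)={4,7,8}: U {1,2,3,6,7,8}->{1,2,3,6,7} => REVISION
Constraint 3 (W < U) on D(W)={4,7,8} D(U)={1,2,3,6,7}: W {4,7,8}->{4}; U {1,2,3,6,7}->{6,7} => REVISION
Total revisions = 2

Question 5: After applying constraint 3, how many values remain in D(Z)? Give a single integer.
Answer: 6

Derivation:
Constraint 1 (Z < W) on D(Z)={1,2,4,5,6,7} D(W)={4,7,8}: no change
Constraint 2 (U + Z = W) on D(U)={1,2,3,6,7,8} D(Z)={1,2,4,5,6,7} D(W)={4,7,8}: U {1,2,3,6,7,8}->{1,2,3,6,7}
Constraint 3 (W < U) on D(W)={4,7,8} D(U)={1,2,3,6,7}: W {4,7,8}->{4}; U {1,2,3,6,7}->{6,7}
So after constraint 3: D(Z)={1,2,4,5,6,7}, size = 6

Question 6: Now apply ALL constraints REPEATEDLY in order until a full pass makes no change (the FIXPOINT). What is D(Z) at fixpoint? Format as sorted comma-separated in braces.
pass 0 (initial): D(Z)={1,2,4,5,6,7}
pass 1: U {1,2,3,6,7,8}->{6,7}; W {4,7,8}->{4}
pass 2: U {6,7}->{}; W {4}->{}; Z {1,2,4,5,6,7}->{}
pass 3: no change
Fixpoint after 3 passes: D(Z) = {}

Answer: {}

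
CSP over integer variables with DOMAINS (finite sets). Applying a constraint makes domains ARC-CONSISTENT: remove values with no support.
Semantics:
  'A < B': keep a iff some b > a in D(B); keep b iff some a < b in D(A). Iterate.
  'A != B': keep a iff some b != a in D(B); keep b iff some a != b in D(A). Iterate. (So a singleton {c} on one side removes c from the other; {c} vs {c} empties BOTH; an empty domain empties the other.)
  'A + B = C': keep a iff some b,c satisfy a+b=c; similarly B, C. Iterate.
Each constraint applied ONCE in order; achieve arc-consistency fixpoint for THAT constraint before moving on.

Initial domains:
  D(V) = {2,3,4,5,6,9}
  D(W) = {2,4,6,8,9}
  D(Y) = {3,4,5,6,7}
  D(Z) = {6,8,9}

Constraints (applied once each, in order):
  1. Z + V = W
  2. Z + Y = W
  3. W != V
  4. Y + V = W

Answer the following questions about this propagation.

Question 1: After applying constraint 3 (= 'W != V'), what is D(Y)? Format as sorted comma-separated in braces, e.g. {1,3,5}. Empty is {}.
Answer: {3}

Derivation:
Constraint 1 (Z + V = W) on D(Z)={6,8,9} D(V)={2,3,4,5,6,9} D(W)={2,4,6,8,9}: Z {6,8,9}->{6}; V {2,3,4,5,6,9}->{2,3}; W {2,4,6,8,9}->{8,9}
Constraint 2 (Z + Y = W) on D(Z)={6} D(Y)={3,4,5,6,7} D(W)={8,9}: Y {3,4,5,6,7}->{3}; W {8,9}->{9}
Constraint 3 (W != V) on D(W)={9} D(V)={2,3}: no change
So after constraint 3: D(Y) = {3}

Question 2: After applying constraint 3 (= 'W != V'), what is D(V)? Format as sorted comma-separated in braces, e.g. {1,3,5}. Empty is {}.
Constraint 1 (Z + V = W) on D(Z)={6,8,9} D(V)={2,3,4,5,6,9} D(W)={2,4,6,8,9}: Z {6,8,9}->{6}; V {2,3,4,5,6,9}->{2,3}; W {2,4,6,8,9}->{8,9}
Constraint 2 (Z + Y = W) on D(Z)={6} D(Y)={3,4,5,6,7} D(W)={8,9}: Y {3,4,5,6,7}->{3}; W {8,9}->{9}
Constraint 3 (W != V) on D(W)={9} D(V)={2,3}: no change
So after constraint 3: D(V) = {2,3}

Answer: {2,3}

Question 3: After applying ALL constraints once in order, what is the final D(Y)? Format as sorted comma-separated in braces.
Constraint 1 (Z + V = W) on D(Z)={6,8,9} D(V)={2,3,4,5,6,9} D(W)={2,4,6,8,9}: Z {6,8,9}->{6}; V {2,3,4,5,6,9}->{2,3}; W {2,4,6,8,9}->{8,9}
Constraint 2 (Z + Y = W) on D(Z)={6} D(Y)={3,4,5,6,7} D(W)={8,9}: Y {3,4,5,6,7}->{3}; W {8,9}->{9}
Constraint 3 (W != V) on D(W)={9} D(V)={2,3}: no change
Constraint 4 (Y + V = W) on D(Y)={3} D(V)={2,3} D(W)={9}: Y {3}->{}; V {2,3}->{}; W {9}->{}
So after all 4 constraints: D(Y) = {}

Answer: {}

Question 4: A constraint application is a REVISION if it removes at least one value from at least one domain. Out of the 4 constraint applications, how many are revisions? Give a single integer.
Answer: 3

Derivation:
Constraint 1 (Z + V = W) on D(Z)={6,8,9} D(V)={2,3,4,5,6,9} D(W)={2,4,6,8,9}: Z {6,8,9}->{6}; V {2,3,4,5,6,9}->{2,3}; W {2,4,6,8,9}->{8,9} => REVISION
Constraint 2 (Z + Y = W) on D(Z)={6} D(Y)={3,4,5,6,7} D(W)={8,9}: Y {3,4,5,6,7}->{3}; W {8,9}->{9} => REVISION
Constraint 3 (W != V) on D(W)={9} D(V)={2,3}: no change => not a revision
Constraint 4 (Y + V = W) on D(Y)={3} D(V)={2,3} D(W)={9}: Y {3}->{}; V {2,3}->{}; W {9}->{} => REVISION
Total revisions = 3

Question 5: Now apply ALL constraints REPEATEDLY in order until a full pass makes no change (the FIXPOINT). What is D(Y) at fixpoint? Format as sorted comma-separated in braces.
pass 0 (initial): D(Y)={3,4,5,6,7}
pass 1: V {2,3,4,5,6,9}->{}; W {2,4,6,8,9}->{}; Y {3,4,5,6,7}->{}; Z {6,8,9}->{6}
pass 2: Z {6}->{}
pass 3: no change
Fixpoint after 3 passes: D(Y) = {}

Answer: {}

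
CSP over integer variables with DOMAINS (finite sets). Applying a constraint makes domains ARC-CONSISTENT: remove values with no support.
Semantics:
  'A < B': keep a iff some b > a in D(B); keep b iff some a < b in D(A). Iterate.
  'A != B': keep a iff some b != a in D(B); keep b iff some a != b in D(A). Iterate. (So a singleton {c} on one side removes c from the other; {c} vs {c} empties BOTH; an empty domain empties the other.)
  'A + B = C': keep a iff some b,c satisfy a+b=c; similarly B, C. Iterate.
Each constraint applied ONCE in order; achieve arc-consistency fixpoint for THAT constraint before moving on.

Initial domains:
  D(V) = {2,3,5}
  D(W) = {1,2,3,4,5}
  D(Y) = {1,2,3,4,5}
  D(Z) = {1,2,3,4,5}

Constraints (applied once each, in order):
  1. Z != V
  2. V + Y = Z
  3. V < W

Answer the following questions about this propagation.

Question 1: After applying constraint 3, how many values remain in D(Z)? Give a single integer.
Answer: 3

Derivation:
Constraint 1 (Z != V) on D(Z)={1,2,3,4,5} D(V)={2,3,5}: no change
Constraint 2 (V + Y = Z) on D(V)={2,3,5} D(Y)={1,2,3,4,5} D(Z)={1,2,3,4,5}: V {2,3,5}->{2,3}; Y {1,2,3,4,5}->{1,2,3}; Z {1,2,3,4,5}->{3,4,5}
Constraint 3 (V < W) on D(V)={2,3} D(W)={1,2,3,4,5}: W {1,2,3,4,5}->{3,4,5}
So after constraint 3: D(Z)={3,4,5}, size = 3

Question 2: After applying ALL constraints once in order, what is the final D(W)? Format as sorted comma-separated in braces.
Answer: {3,4,5}

Derivation:
Constraint 1 (Z != V) on D(Z)={1,2,3,4,5} D(V)={2,3,5}: no change
Constraint 2 (V + Y = Z) on D(V)={2,3,5} D(Y)={1,2,3,4,5} D(Z)={1,2,3,4,5}: V {2,3,5}->{2,3}; Y {1,2,3,4,5}->{1,2,3}; Z {1,2,3,4,5}->{3,4,5}
Constraint 3 (V < W) on D(V)={2,3} D(W)={1,2,3,4,5}: W {1,2,3,4,5}->{3,4,5}
So after all 3 constraints: D(W) = {3,4,5}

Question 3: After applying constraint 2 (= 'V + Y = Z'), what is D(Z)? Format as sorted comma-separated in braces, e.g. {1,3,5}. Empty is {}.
Constraint 1 (Z != V) on D(Z)={1,2,3,4,5} D(V)={2,3,5}: no change
Constraint 2 (V + Y = Z) on D(V)={2,3,5} D(Y)={1,2,3,4,5} D(Z)={1,2,3,4,5}: V {2,3,5}->{2,3}; Y {1,2,3,4,5}->{1,2,3}; Z {1,2,3,4,5}->{3,4,5}
So after constraint 2: D(Z) = {3,4,5}

Answer: {3,4,5}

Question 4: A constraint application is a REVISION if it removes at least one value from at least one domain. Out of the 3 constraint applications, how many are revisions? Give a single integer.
Answer: 2

Derivation:
Constraint 1 (Z != V) on D(Z)={1,2,3,4,5} D(V)={2,3,5}: no change => not a revision
Constraint 2 (V + Y = Z) on D(V)={2,3,5} D(Y)={1,2,3,4,5} D(Z)={1,2,3,4,5}: V {2,3,5}->{2,3}; Y {1,2,3,4,5}->{1,2,3}; Z {1,2,3,4,5}->{3,4,5} => REVISION
Constraint 3 (V < W) on D(V)={2,3} D(W)={1,2,3,4,5}: W {1,2,3,4,5}->{3,4,5} => REVISION
Total revisions = 2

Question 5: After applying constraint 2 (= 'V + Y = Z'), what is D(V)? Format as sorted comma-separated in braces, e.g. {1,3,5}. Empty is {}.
Answer: {2,3}

Derivation:
Constraint 1 (Z != V) on D(Z)={1,2,3,4,5} D(V)={2,3,5}: no change
Constraint 2 (V + Y = Z) on D(V)={2,3,5} D(Y)={1,2,3,4,5} D(Z)={1,2,3,4,5}: V {2,3,5}->{2,3}; Y {1,2,3,4,5}->{1,2,3}; Z {1,2,3,4,5}->{3,4,5}
So after constraint 2: D(V) = {2,3}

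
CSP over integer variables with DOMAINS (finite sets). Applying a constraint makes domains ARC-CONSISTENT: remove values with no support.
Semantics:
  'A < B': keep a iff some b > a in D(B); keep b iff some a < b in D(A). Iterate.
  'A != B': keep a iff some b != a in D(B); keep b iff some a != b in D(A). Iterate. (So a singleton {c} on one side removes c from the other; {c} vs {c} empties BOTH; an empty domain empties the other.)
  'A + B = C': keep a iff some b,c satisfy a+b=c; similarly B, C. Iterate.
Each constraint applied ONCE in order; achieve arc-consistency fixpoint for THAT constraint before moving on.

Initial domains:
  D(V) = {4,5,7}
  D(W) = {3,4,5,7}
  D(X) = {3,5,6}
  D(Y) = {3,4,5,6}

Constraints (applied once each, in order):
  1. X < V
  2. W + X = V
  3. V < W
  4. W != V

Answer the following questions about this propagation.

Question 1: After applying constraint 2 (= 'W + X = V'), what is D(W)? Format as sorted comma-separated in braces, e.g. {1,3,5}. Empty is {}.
Constraint 1 (X < V) on D(X)={3,5,6} D(V)={4,5,7}: no change
Constraint 2 (W + X = V) on D(W)={3,4,5,7} D(X)={3,5,6} D(V)={4,5,7}: W {3,4,5,7}->{4}; X {3,5,6}->{3}; V {4,5,7}->{7}
So after constraint 2: D(W) = {4}

Answer: {4}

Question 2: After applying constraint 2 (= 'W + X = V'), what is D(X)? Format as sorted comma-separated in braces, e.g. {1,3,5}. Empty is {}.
Constraint 1 (X < V) on D(X)={3,5,6} D(V)={4,5,7}: no change
Constraint 2 (W + X = V) on D(W)={3,4,5,7} D(X)={3,5,6} D(V)={4,5,7}: W {3,4,5,7}->{4}; X {3,5,6}->{3}; V {4,5,7}->{7}
So after constraint 2: D(X) = {3}

Answer: {3}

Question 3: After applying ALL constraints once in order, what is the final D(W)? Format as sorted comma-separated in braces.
Answer: {}

Derivation:
Constraint 1 (X < V) on D(X)={3,5,6} D(V)={4,5,7}: no change
Constraint 2 (W + X = V) on D(W)={3,4,5,7} D(X)={3,5,6} D(V)={4,5,7}: W {3,4,5,7}->{4}; X {3,5,6}->{3}; V {4,5,7}->{7}
Constraint 3 (V < W) on D(V)={7} D(W)={4}: V {7}->{}; W {4}->{}
Constraint 4 (W != V) on D(W)={} D(V)={}: no change
So after all 4 constraints: D(W) = {}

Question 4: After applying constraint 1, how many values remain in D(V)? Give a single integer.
Constraint 1 (X < V) on D(X)={3,5,6} D(V)={4,5,7}: no change
So after constraint 1: D(V)={4,5,7}, size = 3

Answer: 3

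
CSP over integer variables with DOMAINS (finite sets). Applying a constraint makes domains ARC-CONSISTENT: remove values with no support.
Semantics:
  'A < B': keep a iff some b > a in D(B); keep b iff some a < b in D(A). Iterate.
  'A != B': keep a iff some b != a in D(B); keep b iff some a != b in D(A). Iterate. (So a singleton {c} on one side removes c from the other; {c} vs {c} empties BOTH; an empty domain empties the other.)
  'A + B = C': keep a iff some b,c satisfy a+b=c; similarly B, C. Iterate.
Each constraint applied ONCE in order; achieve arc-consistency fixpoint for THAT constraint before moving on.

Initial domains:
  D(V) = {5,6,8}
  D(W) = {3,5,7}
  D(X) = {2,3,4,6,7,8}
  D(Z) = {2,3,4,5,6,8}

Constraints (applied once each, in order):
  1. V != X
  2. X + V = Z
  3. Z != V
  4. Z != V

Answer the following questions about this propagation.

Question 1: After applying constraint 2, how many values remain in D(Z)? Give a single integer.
Answer: 1

Derivation:
Constraint 1 (V != X) on D(V)={5,6,8} D(X)={2,3,4,6,7,8}: no change
Constraint 2 (X + V = Z) on D(X)={2,3,4,6,7,8} D(V)={5,6,8} D(Z)={2,3,4,5,6,8}: X {2,3,4,6,7,8}->{2,3}; V {5,6,8}->{5,6}; Z {2,3,4,5,6,8}->{8}
So after constraint 2: D(Z)={8}, size = 1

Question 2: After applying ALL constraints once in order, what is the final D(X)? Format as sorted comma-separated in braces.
Constraint 1 (V != X) on D(V)={5,6,8} D(X)={2,3,4,6,7,8}: no change
Constraint 2 (X + V = Z) on D(X)={2,3,4,6,7,8} D(V)={5,6,8} D(Z)={2,3,4,5,6,8}: X {2,3,4,6,7,8}->{2,3}; V {5,6,8}->{5,6}; Z {2,3,4,5,6,8}->{8}
Constraint 3 (Z != V) on D(Z)={8} D(V)={5,6}: no change
Constraint 4 (Z != V) on D(Z)={8} D(V)={5,6}: no change
So after all 4 constraints: D(X) = {2,3}

Answer: {2,3}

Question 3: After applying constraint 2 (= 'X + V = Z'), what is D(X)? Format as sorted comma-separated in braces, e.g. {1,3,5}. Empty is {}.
Answer: {2,3}

Derivation:
Constraint 1 (V != X) on D(V)={5,6,8} D(X)={2,3,4,6,7,8}: no change
Constraint 2 (X + V = Z) on D(X)={2,3,4,6,7,8} D(V)={5,6,8} D(Z)={2,3,4,5,6,8}: X {2,3,4,6,7,8}->{2,3}; V {5,6,8}->{5,6}; Z {2,3,4,5,6,8}->{8}
So after constraint 2: D(X) = {2,3}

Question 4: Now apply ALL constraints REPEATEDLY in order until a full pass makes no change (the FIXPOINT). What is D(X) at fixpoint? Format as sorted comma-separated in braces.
Answer: {2,3}

Derivation:
pass 0 (initial): D(X)={2,3,4,6,7,8}
pass 1: V {5,6,8}->{5,6}; X {2,3,4,6,7,8}->{2,3}; Z {2,3,4,5,6,8}->{8}
pass 2: no change
Fixpoint after 2 passes: D(X) = {2,3}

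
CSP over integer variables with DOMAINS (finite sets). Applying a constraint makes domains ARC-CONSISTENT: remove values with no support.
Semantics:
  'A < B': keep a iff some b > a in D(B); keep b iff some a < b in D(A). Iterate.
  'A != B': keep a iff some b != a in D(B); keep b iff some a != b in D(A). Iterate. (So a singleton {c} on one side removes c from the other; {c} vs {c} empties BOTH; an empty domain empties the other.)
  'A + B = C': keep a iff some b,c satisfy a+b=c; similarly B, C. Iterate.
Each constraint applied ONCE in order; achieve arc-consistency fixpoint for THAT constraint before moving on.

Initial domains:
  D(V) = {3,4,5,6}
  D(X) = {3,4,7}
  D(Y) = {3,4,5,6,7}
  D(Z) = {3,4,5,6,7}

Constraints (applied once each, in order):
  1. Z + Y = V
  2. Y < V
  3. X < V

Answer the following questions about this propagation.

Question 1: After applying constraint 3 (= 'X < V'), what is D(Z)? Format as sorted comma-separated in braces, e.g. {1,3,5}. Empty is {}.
Constraint 1 (Z + Y = V) on D(Z)={3,4,5,6,7} D(Y)={3,4,5,6,7} D(V)={3,4,5,6}: Z {3,4,5,6,7}->{3}; Y {3,4,5,6,7}->{3}; V {3,4,5,6}->{6}
Constraint 2 (Y < V) on D(Y)={3} D(V)={6}: no change
Constraint 3 (X < V) on D(X)={3,4,7} D(V)={6}: X {3,4,7}->{3,4}
So after constraint 3: D(Z) = {3}

Answer: {3}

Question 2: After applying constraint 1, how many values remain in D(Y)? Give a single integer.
Answer: 1

Derivation:
Constraint 1 (Z + Y = V) on D(Z)={3,4,5,6,7} D(Y)={3,4,5,6,7} D(V)={3,4,5,6}: Z {3,4,5,6,7}->{3}; Y {3,4,5,6,7}->{3}; V {3,4,5,6}->{6}
So after constraint 1: D(Y)={3}, size = 1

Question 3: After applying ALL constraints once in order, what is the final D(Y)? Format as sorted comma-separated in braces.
Answer: {3}

Derivation:
Constraint 1 (Z + Y = V) on D(Z)={3,4,5,6,7} D(Y)={3,4,5,6,7} D(V)={3,4,5,6}: Z {3,4,5,6,7}->{3}; Y {3,4,5,6,7}->{3}; V {3,4,5,6}->{6}
Constraint 2 (Y < V) on D(Y)={3} D(V)={6}: no change
Constraint 3 (X < V) on D(X)={3,4,7} D(V)={6}: X {3,4,7}->{3,4}
So after all 3 constraints: D(Y) = {3}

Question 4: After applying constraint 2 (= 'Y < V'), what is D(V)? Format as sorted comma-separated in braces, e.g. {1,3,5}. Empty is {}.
Constraint 1 (Z + Y = V) on D(Z)={3,4,5,6,7} D(Y)={3,4,5,6,7} D(V)={3,4,5,6}: Z {3,4,5,6,7}->{3}; Y {3,4,5,6,7}->{3}; V {3,4,5,6}->{6}
Constraint 2 (Y < V) on D(Y)={3} D(V)={6}: no change
So after constraint 2: D(V) = {6}

Answer: {6}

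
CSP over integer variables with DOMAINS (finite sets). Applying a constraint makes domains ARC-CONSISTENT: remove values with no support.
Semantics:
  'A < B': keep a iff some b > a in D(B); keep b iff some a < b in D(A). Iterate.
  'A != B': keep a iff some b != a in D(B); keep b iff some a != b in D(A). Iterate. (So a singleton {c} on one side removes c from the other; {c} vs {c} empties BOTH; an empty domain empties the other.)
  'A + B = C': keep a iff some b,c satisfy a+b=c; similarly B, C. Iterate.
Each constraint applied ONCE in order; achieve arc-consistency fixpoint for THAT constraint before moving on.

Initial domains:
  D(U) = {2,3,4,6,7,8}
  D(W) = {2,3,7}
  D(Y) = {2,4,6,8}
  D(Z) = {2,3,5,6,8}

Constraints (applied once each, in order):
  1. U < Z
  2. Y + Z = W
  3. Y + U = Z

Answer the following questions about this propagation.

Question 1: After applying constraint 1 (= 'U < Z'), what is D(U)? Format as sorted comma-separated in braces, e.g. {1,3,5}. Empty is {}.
Constraint 1 (U < Z) on D(U)={2,3,4,6,7,8} D(Z)={2,3,5,6,8}: U {2,3,4,6,7,8}->{2,3,4,6,7}; Z {2,3,5,6,8}->{3,5,6,8}
So after constraint 1: D(U) = {2,3,4,6,7}

Answer: {2,3,4,6,7}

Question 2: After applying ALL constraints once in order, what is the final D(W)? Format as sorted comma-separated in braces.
Answer: {7}

Derivation:
Constraint 1 (U < Z) on D(U)={2,3,4,6,7,8} D(Z)={2,3,5,6,8}: U {2,3,4,6,7,8}->{2,3,4,6,7}; Z {2,3,5,6,8}->{3,5,6,8}
Constraint 2 (Y + Z = W) on D(Y)={2,4,6,8} D(Z)={3,5,6,8} D(W)={2,3,7}: Y {2,4,6,8}->{2,4}; Z {3,5,6,8}->{3,5}; W {2,3,7}->{7}
Constraint 3 (Y + U = Z) on D(Y)={2,4} D(U)={2,3,4,6,7} D(Z)={3,5}: Y {2,4}->{2}; U {2,3,4,6,7}->{3}; Z {3,5}->{5}
So after all 3 constraints: D(W) = {7}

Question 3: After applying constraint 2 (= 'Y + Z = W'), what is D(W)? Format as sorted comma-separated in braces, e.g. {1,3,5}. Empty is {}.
Answer: {7}

Derivation:
Constraint 1 (U < Z) on D(U)={2,3,4,6,7,8} D(Z)={2,3,5,6,8}: U {2,3,4,6,7,8}->{2,3,4,6,7}; Z {2,3,5,6,8}->{3,5,6,8}
Constraint 2 (Y + Z = W) on D(Y)={2,4,6,8} D(Z)={3,5,6,8} D(W)={2,3,7}: Y {2,4,6,8}->{2,4}; Z {3,5,6,8}->{3,5}; W {2,3,7}->{7}
So after constraint 2: D(W) = {7}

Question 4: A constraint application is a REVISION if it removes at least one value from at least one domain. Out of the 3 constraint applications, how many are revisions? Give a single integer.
Constraint 1 (U < Z) on D(U)={2,3,4,6,7,8} D(Z)={2,3,5,6,8}: U {2,3,4,6,7,8}->{2,3,4,6,7}; Z {2,3,5,6,8}->{3,5,6,8} => REVISION
Constraint 2 (Y + Z = W) on D(Y)={2,4,6,8} D(Z)={3,5,6,8} D(W)={2,3,7}: Y {2,4,6,8}->{2,4}; Z {3,5,6,8}->{3,5}; W {2,3,7}->{7} => REVISION
Constraint 3 (Y + U = Z) on D(Y)={2,4} D(U)={2,3,4,6,7} D(Z)={3,5}: Y {2,4}->{2}; U {2,3,4,6,7}->{3}; Z {3,5}->{5} => REVISION
Total revisions = 3

Answer: 3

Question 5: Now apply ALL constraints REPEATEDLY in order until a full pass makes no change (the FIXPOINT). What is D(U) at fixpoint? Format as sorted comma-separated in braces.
pass 0 (initial): D(U)={2,3,4,6,7,8}
pass 1: U {2,3,4,6,7,8}->{3}; W {2,3,7}->{7}; Y {2,4,6,8}->{2}; Z {2,3,5,6,8}->{5}
pass 2: no change
Fixpoint after 2 passes: D(U) = {3}

Answer: {3}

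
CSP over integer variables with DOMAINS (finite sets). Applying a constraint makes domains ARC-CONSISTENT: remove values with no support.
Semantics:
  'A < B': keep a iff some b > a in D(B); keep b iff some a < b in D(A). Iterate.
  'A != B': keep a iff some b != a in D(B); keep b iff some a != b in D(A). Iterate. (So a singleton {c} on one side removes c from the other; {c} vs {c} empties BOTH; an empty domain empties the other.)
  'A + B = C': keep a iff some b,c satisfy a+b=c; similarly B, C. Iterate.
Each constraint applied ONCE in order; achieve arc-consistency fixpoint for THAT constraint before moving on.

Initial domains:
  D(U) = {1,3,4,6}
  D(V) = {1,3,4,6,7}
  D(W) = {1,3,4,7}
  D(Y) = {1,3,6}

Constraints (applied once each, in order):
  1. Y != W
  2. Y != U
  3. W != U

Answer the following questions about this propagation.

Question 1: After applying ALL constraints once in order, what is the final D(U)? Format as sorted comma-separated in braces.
Answer: {1,3,4,6}

Derivation:
Constraint 1 (Y != W) on D(Y)={1,3,6} D(W)={1,3,4,7}: no change
Constraint 2 (Y != U) on D(Y)={1,3,6} D(U)={1,3,4,6}: no change
Constraint 3 (W != U) on D(W)={1,3,4,7} D(U)={1,3,4,6}: no change
So after all 3 constraints: D(U) = {1,3,4,6}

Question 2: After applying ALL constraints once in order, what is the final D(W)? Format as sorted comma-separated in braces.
Constraint 1 (Y != W) on D(Y)={1,3,6} D(W)={1,3,4,7}: no change
Constraint 2 (Y != U) on D(Y)={1,3,6} D(U)={1,3,4,6}: no change
Constraint 3 (W != U) on D(W)={1,3,4,7} D(U)={1,3,4,6}: no change
So after all 3 constraints: D(W) = {1,3,4,7}

Answer: {1,3,4,7}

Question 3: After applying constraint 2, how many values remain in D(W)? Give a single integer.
Constraint 1 (Y != W) on D(Y)={1,3,6} D(W)={1,3,4,7}: no change
Constraint 2 (Y != U) on D(Y)={1,3,6} D(U)={1,3,4,6}: no change
So after constraint 2: D(W)={1,3,4,7}, size = 4

Answer: 4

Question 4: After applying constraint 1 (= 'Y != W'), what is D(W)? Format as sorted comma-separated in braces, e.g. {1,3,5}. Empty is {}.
Constraint 1 (Y != W) on D(Y)={1,3,6} D(W)={1,3,4,7}: no change
So after constraint 1: D(W) = {1,3,4,7}

Answer: {1,3,4,7}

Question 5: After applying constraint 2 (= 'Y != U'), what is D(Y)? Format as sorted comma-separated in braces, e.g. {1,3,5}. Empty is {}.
Answer: {1,3,6}

Derivation:
Constraint 1 (Y != W) on D(Y)={1,3,6} D(W)={1,3,4,7}: no change
Constraint 2 (Y != U) on D(Y)={1,3,6} D(U)={1,3,4,6}: no change
So after constraint 2: D(Y) = {1,3,6}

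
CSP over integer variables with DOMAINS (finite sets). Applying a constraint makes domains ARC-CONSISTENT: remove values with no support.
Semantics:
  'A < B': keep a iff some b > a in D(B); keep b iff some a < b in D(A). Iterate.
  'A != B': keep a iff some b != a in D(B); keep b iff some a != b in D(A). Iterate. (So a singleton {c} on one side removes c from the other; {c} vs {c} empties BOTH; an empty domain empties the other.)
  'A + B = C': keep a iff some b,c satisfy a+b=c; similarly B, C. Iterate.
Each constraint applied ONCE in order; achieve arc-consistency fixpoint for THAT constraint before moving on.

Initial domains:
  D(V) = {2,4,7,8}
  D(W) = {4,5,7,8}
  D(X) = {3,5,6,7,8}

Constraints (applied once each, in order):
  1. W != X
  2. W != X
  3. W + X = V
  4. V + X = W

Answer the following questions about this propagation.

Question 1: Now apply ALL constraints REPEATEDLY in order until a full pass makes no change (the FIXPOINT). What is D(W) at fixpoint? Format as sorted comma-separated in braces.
Answer: {}

Derivation:
pass 0 (initial): D(W)={4,5,7,8}
pass 1: V {2,4,7,8}->{}; W {4,5,7,8}->{}; X {3,5,6,7,8}->{}
pass 2: no change
Fixpoint after 2 passes: D(W) = {}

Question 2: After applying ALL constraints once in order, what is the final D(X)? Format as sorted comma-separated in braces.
Answer: {}

Derivation:
Constraint 1 (W != X) on D(W)={4,5,7,8} D(X)={3,5,6,7,8}: no change
Constraint 2 (W != X) on D(W)={4,5,7,8} D(X)={3,5,6,7,8}: no change
Constraint 3 (W + X = V) on D(W)={4,5,7,8} D(X)={3,5,6,7,8} D(V)={2,4,7,8}: W {4,5,7,8}->{4,5}; X {3,5,6,7,8}->{3}; V {2,4,7,8}->{7,8}
Constraint 4 (V + X = W) on D(V)={7,8} D(X)={3} D(W)={4,5}: V {7,8}->{}; X {3}->{}; W {4,5}->{}
So after all 4 constraints: D(X) = {}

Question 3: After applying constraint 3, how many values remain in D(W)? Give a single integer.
Answer: 2

Derivation:
Constraint 1 (W != X) on D(W)={4,5,7,8} D(X)={3,5,6,7,8}: no change
Constraint 2 (W != X) on D(W)={4,5,7,8} D(X)={3,5,6,7,8}: no change
Constraint 3 (W + X = V) on D(W)={4,5,7,8} D(X)={3,5,6,7,8} D(V)={2,4,7,8}: W {4,5,7,8}->{4,5}; X {3,5,6,7,8}->{3}; V {2,4,7,8}->{7,8}
So after constraint 3: D(W)={4,5}, size = 2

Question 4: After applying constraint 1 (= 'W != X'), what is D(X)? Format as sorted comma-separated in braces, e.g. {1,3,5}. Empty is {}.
Answer: {3,5,6,7,8}

Derivation:
Constraint 1 (W != X) on D(W)={4,5,7,8} D(X)={3,5,6,7,8}: no change
So after constraint 1: D(X) = {3,5,6,7,8}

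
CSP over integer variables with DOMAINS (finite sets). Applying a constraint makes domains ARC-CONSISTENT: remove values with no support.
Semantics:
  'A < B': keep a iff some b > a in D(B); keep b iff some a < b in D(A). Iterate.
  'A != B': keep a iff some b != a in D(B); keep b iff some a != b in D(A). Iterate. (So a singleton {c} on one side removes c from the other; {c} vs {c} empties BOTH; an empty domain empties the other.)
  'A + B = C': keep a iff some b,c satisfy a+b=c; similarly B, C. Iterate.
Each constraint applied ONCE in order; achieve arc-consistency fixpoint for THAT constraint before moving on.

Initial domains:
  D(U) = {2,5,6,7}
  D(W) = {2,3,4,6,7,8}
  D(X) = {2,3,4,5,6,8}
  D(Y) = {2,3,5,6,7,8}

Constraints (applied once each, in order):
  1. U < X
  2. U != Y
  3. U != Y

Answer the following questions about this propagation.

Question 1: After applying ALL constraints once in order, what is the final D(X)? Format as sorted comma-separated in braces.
Answer: {3,4,5,6,8}

Derivation:
Constraint 1 (U < X) on D(U)={2,5,6,7} D(X)={2,3,4,5,6,8}: X {2,3,4,5,6,8}->{3,4,5,6,8}
Constraint 2 (U != Y) on D(U)={2,5,6,7} D(Y)={2,3,5,6,7,8}: no change
Constraint 3 (U != Y) on D(U)={2,5,6,7} D(Y)={2,3,5,6,7,8}: no change
So after all 3 constraints: D(X) = {3,4,5,6,8}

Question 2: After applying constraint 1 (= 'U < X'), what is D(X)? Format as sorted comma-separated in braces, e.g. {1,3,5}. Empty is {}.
Constraint 1 (U < X) on D(U)={2,5,6,7} D(X)={2,3,4,5,6,8}: X {2,3,4,5,6,8}->{3,4,5,6,8}
So after constraint 1: D(X) = {3,4,5,6,8}

Answer: {3,4,5,6,8}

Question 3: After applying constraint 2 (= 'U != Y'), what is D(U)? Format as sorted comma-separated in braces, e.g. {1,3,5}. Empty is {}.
Constraint 1 (U < X) on D(U)={2,5,6,7} D(X)={2,3,4,5,6,8}: X {2,3,4,5,6,8}->{3,4,5,6,8}
Constraint 2 (U != Y) on D(U)={2,5,6,7} D(Y)={2,3,5,6,7,8}: no change
So after constraint 2: D(U) = {2,5,6,7}

Answer: {2,5,6,7}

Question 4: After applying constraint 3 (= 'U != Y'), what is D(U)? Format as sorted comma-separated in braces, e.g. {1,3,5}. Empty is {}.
Answer: {2,5,6,7}

Derivation:
Constraint 1 (U < X) on D(U)={2,5,6,7} D(X)={2,3,4,5,6,8}: X {2,3,4,5,6,8}->{3,4,5,6,8}
Constraint 2 (U != Y) on D(U)={2,5,6,7} D(Y)={2,3,5,6,7,8}: no change
Constraint 3 (U != Y) on D(U)={2,5,6,7} D(Y)={2,3,5,6,7,8}: no change
So after constraint 3: D(U) = {2,5,6,7}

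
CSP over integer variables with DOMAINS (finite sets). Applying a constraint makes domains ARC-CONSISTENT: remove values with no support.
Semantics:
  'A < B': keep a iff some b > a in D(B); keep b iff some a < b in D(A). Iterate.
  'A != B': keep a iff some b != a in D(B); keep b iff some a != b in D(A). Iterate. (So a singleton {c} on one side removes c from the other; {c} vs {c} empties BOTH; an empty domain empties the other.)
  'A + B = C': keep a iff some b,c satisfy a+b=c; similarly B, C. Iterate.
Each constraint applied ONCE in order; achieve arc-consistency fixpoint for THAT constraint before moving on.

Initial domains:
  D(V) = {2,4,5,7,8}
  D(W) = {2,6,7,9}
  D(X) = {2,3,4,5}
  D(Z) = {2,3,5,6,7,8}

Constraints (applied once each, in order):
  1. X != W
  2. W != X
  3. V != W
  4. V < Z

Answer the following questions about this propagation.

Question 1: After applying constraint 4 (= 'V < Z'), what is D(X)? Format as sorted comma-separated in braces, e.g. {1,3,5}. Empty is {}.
Constraint 1 (X != W) on D(X)={2,3,4,5} D(W)={2,6,7,9}: no change
Constraint 2 (W != X) on D(W)={2,6,7,9} D(X)={2,3,4,5}: no change
Constraint 3 (V != W) on D(V)={2,4,5,7,8} D(W)={2,6,7,9}: no change
Constraint 4 (V < Z) on D(V)={2,4,5,7,8} D(Z)={2,3,5,6,7,8}: V {2,4,5,7,8}->{2,4,5,7}; Z {2,3,5,6,7,8}->{3,5,6,7,8}
So after constraint 4: D(X) = {2,3,4,5}

Answer: {2,3,4,5}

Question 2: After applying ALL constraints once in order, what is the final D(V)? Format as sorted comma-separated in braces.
Answer: {2,4,5,7}

Derivation:
Constraint 1 (X != W) on D(X)={2,3,4,5} D(W)={2,6,7,9}: no change
Constraint 2 (W != X) on D(W)={2,6,7,9} D(X)={2,3,4,5}: no change
Constraint 3 (V != W) on D(V)={2,4,5,7,8} D(W)={2,6,7,9}: no change
Constraint 4 (V < Z) on D(V)={2,4,5,7,8} D(Z)={2,3,5,6,7,8}: V {2,4,5,7,8}->{2,4,5,7}; Z {2,3,5,6,7,8}->{3,5,6,7,8}
So after all 4 constraints: D(V) = {2,4,5,7}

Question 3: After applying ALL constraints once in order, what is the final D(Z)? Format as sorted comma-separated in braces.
Constraint 1 (X != W) on D(X)={2,3,4,5} D(W)={2,6,7,9}: no change
Constraint 2 (W != X) on D(W)={2,6,7,9} D(X)={2,3,4,5}: no change
Constraint 3 (V != W) on D(V)={2,4,5,7,8} D(W)={2,6,7,9}: no change
Constraint 4 (V < Z) on D(V)={2,4,5,7,8} D(Z)={2,3,5,6,7,8}: V {2,4,5,7,8}->{2,4,5,7}; Z {2,3,5,6,7,8}->{3,5,6,7,8}
So after all 4 constraints: D(Z) = {3,5,6,7,8}

Answer: {3,5,6,7,8}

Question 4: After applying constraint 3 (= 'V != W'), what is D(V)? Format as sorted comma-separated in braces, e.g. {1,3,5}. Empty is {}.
Answer: {2,4,5,7,8}

Derivation:
Constraint 1 (X != W) on D(X)={2,3,4,5} D(W)={2,6,7,9}: no change
Constraint 2 (W != X) on D(W)={2,6,7,9} D(X)={2,3,4,5}: no change
Constraint 3 (V != W) on D(V)={2,4,5,7,8} D(W)={2,6,7,9}: no change
So after constraint 3: D(V) = {2,4,5,7,8}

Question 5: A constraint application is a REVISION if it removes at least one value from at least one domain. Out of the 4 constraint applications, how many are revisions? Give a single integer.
Constraint 1 (X != W) on D(X)={2,3,4,5} D(W)={2,6,7,9}: no change => not a revision
Constraint 2 (W != X) on D(W)={2,6,7,9} D(X)={2,3,4,5}: no change => not a revision
Constraint 3 (V != W) on D(V)={2,4,5,7,8} D(W)={2,6,7,9}: no change => not a revision
Constraint 4 (V < Z) on D(V)={2,4,5,7,8} D(Z)={2,3,5,6,7,8}: V {2,4,5,7,8}->{2,4,5,7}; Z {2,3,5,6,7,8}->{3,5,6,7,8} => REVISION
Total revisions = 1

Answer: 1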